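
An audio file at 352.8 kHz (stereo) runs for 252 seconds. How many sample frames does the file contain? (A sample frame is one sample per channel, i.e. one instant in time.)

352,800 samples/s × 252 s = 88,905,600 frames.

88,905,600 sample frames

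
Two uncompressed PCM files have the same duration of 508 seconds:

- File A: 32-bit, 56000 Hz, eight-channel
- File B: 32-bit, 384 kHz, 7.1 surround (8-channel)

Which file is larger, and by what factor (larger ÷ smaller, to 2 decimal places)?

File A: 56,000 × 4 × 8 = 1,792,000 bytes/s.
File B: 384,000 × 4 × 8 = 12,288,000 bytes/s.
File B is larger; ratio = 6,242,304,000 / 910,336,000 = 6.86.

File B, by a factor of 6.86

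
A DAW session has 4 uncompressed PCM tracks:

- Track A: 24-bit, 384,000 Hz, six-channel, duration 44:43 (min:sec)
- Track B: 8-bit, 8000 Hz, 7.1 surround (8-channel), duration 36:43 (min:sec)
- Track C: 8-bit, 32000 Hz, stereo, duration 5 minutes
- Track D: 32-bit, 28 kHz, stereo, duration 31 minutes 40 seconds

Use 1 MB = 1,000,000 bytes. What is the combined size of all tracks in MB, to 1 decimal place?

19130.7 MB

Track A: 44:43 (min:sec) = 2,683 s; 384,000 × 2,683 × 3 × 6 = 18,544,896,000 bytes.
Track B: 36:43 (min:sec) = 2,203 s; 8,000 × 2,203 × 1 × 8 = 140,992,000 bytes.
Track C: 5 minutes = 300 s; 32,000 × 300 × 1 × 2 = 19,200,000 bytes.
Track D: 31 minutes 40 seconds = 1,900 s; 28,000 × 1,900 × 4 × 2 = 425,600,000 bytes.
Total = 19,130,688,000 bytes = 19130.7 MB.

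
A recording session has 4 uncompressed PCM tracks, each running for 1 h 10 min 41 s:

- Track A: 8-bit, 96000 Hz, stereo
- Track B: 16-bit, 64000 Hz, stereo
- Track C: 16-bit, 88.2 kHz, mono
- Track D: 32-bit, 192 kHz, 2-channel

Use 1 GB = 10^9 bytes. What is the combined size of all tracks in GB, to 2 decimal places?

9.16 GB

1 h 10 min 41 s = 4,241 s.
Track A: 96,000 × 4,241 × 1 × 2 = 814,272,000 bytes.
Track B: 64,000 × 4,241 × 2 × 2 = 1,085,696,000 bytes.
Track C: 88,200 × 4,241 × 2 × 1 = 748,112,400 bytes.
Track D: 192,000 × 4,241 × 4 × 2 = 6,514,176,000 bytes.
Total = 9,162,256,400 bytes = 9.16 GB.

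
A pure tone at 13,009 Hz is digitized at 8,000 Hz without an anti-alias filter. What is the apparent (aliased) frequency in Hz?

2,991 Hz

Nyquist = 8,000/2 = 4,000 Hz; 13,009 Hz exceeds it.
Alias = |13,009 − 2×8,000| = |13,009 − 16,000| = 2,991 Hz.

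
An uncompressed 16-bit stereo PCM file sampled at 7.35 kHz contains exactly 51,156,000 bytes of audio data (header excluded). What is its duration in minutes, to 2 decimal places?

Byte rate = 7,350 × 2 × 2 = 29,400 bytes/s.
Duration = 51,156,000 / 29,400 = 1,740 s.
1,740 s / 60 = 29.00 minutes.

29.00 minutes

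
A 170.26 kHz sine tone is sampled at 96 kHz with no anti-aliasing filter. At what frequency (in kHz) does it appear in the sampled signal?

21.74 kHz

Nyquist = 96,000/2 = 48,000 Hz; 170,260 Hz exceeds it.
Alias = |170,260 − 2×96,000| = |170,260 − 192,000| = 21,740 Hz = 21.74 kHz.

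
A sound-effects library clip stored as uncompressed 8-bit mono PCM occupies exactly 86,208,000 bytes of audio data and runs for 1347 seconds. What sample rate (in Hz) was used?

64,000 Hz

Bytes = sample_rate × seconds × bytes_per_sample × channels.
sample_rate = 86,208,000 / (1,347 × 1 × 1) = 86,208,000 / 1,347 = 64,000 Hz.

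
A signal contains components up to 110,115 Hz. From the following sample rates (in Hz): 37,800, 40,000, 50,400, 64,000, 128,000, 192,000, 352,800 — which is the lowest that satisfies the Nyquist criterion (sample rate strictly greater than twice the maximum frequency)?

352,800 Hz

Need sample rate > 2 × 110,115 = 220,230 Hz.
Lowest listed rate above 220,230 Hz is 352,800 Hz.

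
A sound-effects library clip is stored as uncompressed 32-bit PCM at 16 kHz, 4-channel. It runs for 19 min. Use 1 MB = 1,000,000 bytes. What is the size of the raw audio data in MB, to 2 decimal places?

Duration = 19 min = 1,140 s.
Bytes = 16,000 samples/s × 1,140 s × 4 bytes/sample × 4 ch = 291,840,000 bytes.
291,840,000 / 1,000,000 = 291.84 MB.

291.84 MB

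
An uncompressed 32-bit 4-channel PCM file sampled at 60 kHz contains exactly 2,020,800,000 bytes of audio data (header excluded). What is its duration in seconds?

2,105 seconds

Byte rate = 60,000 × 4 × 4 = 960,000 bytes/s.
Duration = 2,020,800,000 / 960,000 = 2,105 s.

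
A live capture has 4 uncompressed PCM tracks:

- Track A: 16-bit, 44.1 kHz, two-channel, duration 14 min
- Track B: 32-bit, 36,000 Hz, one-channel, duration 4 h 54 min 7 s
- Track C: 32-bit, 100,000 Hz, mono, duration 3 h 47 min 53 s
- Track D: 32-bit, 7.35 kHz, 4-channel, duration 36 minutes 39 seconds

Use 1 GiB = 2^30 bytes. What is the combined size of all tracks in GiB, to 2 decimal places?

Track A: 14 min = 840 s; 44,100 × 840 × 2 × 2 = 148,176,000 bytes.
Track B: 4 h 54 min 7 s = 17,647 s; 36,000 × 17,647 × 4 × 1 = 2,541,168,000 bytes.
Track C: 3 h 47 min 53 s = 13,673 s; 100,000 × 13,673 × 4 × 1 = 5,469,200,000 bytes.
Track D: 36 minutes 39 seconds = 2,199 s; 7,350 × 2,199 × 4 × 4 = 258,602,400 bytes.
Total = 8,417,146,400 bytes = 7.84 GiB.

7.84 GiB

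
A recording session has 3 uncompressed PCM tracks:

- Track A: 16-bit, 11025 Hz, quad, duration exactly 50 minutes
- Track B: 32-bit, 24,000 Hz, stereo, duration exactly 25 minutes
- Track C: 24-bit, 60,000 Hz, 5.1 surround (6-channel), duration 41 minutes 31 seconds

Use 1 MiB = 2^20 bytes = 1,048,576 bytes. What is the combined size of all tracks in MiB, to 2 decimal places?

Track A: exactly 50 minutes = 3,000 s; 11,025 × 3,000 × 2 × 4 = 264,600,000 bytes.
Track B: exactly 25 minutes = 1,500 s; 24,000 × 1,500 × 4 × 2 = 288,000,000 bytes.
Track C: 41 minutes 31 seconds = 2,491 s; 60,000 × 2,491 × 3 × 6 = 2,690,280,000 bytes.
Total = 3,242,880,000 bytes = 3092.65 MiB.

3092.65 MiB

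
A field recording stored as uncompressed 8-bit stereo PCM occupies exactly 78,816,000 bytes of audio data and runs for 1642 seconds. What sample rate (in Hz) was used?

Bytes = sample_rate × seconds × bytes_per_sample × channels.
sample_rate = 78,816,000 / (1,642 × 1 × 2) = 78,816,000 / 3,284 = 24,000 Hz.

24,000 Hz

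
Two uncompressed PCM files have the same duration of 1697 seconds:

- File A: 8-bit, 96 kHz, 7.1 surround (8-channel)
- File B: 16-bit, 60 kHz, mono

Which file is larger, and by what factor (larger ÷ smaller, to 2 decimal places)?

File A, by a factor of 6.40

File A: 96,000 × 1 × 8 = 768,000 bytes/s.
File B: 60,000 × 2 × 1 = 120,000 bytes/s.
File A is larger; ratio = 1,303,296,000 / 203,640,000 = 6.40.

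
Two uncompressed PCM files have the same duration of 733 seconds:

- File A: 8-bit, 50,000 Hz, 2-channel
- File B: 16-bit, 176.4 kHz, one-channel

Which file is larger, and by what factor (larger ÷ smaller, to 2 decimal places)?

File B, by a factor of 3.53

File A: 50,000 × 1 × 2 = 100,000 bytes/s.
File B: 176,400 × 2 × 1 = 352,800 bytes/s.
File B is larger; ratio = 258,602,400 / 73,300,000 = 3.53.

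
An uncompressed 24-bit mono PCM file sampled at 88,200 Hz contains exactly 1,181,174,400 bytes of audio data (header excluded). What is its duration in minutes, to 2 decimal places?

Byte rate = 88,200 × 3 × 1 = 264,600 bytes/s.
Duration = 1,181,174,400 / 264,600 = 4,464 s.
4,464 s / 60 = 74.40 minutes.

74.40 minutes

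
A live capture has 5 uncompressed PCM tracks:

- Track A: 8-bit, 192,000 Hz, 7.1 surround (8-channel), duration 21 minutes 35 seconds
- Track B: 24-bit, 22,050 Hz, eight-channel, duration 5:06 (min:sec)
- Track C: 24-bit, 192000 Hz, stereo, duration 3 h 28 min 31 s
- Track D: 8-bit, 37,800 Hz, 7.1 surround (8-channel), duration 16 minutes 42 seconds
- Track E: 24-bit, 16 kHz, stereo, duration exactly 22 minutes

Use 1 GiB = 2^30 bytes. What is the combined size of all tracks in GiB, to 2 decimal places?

Track A: 21 minutes 35 seconds = 1,295 s; 192,000 × 1,295 × 1 × 8 = 1,989,120,000 bytes.
Track B: 5:06 (min:sec) = 306 s; 22,050 × 306 × 3 × 8 = 161,935,200 bytes.
Track C: 3 h 28 min 31 s = 12,511 s; 192,000 × 12,511 × 3 × 2 = 14,412,672,000 bytes.
Track D: 16 minutes 42 seconds = 1,002 s; 37,800 × 1,002 × 1 × 8 = 303,004,800 bytes.
Track E: exactly 22 minutes = 1,320 s; 16,000 × 1,320 × 3 × 2 = 126,720,000 bytes.
Total = 16,993,452,000 bytes = 15.83 GiB.

15.83 GiB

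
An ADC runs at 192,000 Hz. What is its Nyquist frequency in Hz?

Nyquist frequency = sample rate / 2 = 192,000 / 2 = 96,000 Hz.

96,000 Hz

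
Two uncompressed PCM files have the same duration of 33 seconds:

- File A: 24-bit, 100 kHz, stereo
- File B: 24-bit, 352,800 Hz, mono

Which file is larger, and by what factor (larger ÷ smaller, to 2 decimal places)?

File B, by a factor of 1.76

File A: 100,000 × 3 × 2 = 600,000 bytes/s.
File B: 352,800 × 3 × 1 = 1,058,400 bytes/s.
File B is larger; ratio = 34,927,200 / 19,800,000 = 1.76.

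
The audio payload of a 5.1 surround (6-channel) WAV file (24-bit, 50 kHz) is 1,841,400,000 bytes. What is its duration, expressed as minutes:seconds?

Byte rate = 50,000 × 3 × 6 = 900,000 bytes/s.
Duration = 1,841,400,000 / 900,000 = 2,046 s.
2,046 s = 34:06.

34:06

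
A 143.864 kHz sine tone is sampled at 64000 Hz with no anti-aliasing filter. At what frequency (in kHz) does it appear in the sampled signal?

15.864 kHz

Nyquist = 64,000/2 = 32,000 Hz; 143,864 Hz exceeds it.
Alias = |143,864 − 2×64,000| = |143,864 − 128,000| = 15,864 Hz = 15.864 kHz.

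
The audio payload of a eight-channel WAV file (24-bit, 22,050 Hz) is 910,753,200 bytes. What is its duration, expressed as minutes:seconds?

28:41

Byte rate = 22,050 × 3 × 8 = 529,200 bytes/s.
Duration = 910,753,200 / 529,200 = 1,721 s.
1,721 s = 28:41.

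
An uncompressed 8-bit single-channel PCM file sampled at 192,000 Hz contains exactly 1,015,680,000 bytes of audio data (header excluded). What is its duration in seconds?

5,290 seconds

Byte rate = 192,000 × 1 × 1 = 192,000 bytes/s.
Duration = 1,015,680,000 / 192,000 = 5,290 s.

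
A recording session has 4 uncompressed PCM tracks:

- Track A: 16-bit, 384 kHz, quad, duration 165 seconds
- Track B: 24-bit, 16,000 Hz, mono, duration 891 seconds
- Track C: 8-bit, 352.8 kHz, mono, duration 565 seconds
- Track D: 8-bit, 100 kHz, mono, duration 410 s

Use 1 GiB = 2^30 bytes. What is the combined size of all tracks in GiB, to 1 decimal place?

0.7 GiB

Track A: 384,000 × 165 × 2 × 4 = 506,880,000 bytes.
Track B: 16,000 × 891 × 3 × 1 = 42,768,000 bytes.
Track C: 352,800 × 565 × 1 × 1 = 199,332,000 bytes.
Track D: 100,000 × 410 × 1 × 1 = 41,000,000 bytes.
Total = 789,980,000 bytes = 0.7 GiB.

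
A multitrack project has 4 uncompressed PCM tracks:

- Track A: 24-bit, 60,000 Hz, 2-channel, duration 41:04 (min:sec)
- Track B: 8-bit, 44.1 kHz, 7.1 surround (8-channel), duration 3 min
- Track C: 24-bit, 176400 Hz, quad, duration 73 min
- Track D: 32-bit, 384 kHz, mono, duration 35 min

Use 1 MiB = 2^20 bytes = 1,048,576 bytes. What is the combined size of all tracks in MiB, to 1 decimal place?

12824.8 MiB

Track A: 41:04 (min:sec) = 2,464 s; 60,000 × 2,464 × 3 × 2 = 887,040,000 bytes.
Track B: 3 min = 180 s; 44,100 × 180 × 1 × 8 = 63,504,000 bytes.
Track C: 73 min = 4,380 s; 176,400 × 4,380 × 3 × 4 = 9,271,584,000 bytes.
Track D: 35 min = 2,100 s; 384,000 × 2,100 × 4 × 1 = 3,225,600,000 bytes.
Total = 13,447,728,000 bytes = 12824.8 MiB.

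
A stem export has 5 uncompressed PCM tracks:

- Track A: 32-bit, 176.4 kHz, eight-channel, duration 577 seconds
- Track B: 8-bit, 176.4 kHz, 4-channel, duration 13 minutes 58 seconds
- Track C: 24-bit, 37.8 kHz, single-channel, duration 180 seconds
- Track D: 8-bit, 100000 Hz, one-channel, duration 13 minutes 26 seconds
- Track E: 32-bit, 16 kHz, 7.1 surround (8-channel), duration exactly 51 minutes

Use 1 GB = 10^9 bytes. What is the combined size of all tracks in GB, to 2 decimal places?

5.52 GB

Track A: 176,400 × 577 × 4 × 8 = 3,257,049,600 bytes.
Track B: 13 minutes 58 seconds = 838 s; 176,400 × 838 × 1 × 4 = 591,292,800 bytes.
Track C: 37,800 × 180 × 3 × 1 = 20,412,000 bytes.
Track D: 13 minutes 26 seconds = 806 s; 100,000 × 806 × 1 × 1 = 80,600,000 bytes.
Track E: exactly 51 minutes = 3,060 s; 16,000 × 3,060 × 4 × 8 = 1,566,720,000 bytes.
Total = 5,516,074,400 bytes = 5.52 GB.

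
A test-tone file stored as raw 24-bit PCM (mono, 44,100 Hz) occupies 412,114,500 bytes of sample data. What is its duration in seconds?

Byte rate = 44,100 × 3 × 1 = 132,300 bytes/s.
Duration = 412,114,500 / 132,300 = 3,115 s.

3,115 seconds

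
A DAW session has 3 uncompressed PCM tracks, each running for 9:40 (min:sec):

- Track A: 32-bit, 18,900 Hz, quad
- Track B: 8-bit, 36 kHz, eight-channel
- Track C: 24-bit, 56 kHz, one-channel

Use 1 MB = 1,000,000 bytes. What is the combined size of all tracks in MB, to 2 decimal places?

9:40 (min:sec) = 580 s.
Track A: 18,900 × 580 × 4 × 4 = 175,392,000 bytes.
Track B: 36,000 × 580 × 1 × 8 = 167,040,000 bytes.
Track C: 56,000 × 580 × 3 × 1 = 97,440,000 bytes.
Total = 439,872,000 bytes = 439.87 MB.

439.87 MB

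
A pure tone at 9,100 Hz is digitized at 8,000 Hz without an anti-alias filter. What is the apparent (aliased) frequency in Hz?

1,100 Hz

Nyquist = 8,000/2 = 4,000 Hz; 9,100 Hz exceeds it.
Alias = |9,100 − 1×8,000| = |9,100 − 8,000| = 1,100 Hz.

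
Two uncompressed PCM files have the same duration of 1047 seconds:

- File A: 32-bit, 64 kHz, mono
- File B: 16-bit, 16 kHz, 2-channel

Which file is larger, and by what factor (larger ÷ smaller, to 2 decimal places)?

File A, by a factor of 4.00

File A: 64,000 × 4 × 1 = 256,000 bytes/s.
File B: 16,000 × 2 × 2 = 64,000 bytes/s.
File A is larger; ratio = 268,032,000 / 67,008,000 = 4.00.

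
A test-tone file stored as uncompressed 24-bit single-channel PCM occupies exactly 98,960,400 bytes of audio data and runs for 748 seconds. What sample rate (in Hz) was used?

44,100 Hz

Bytes = sample_rate × seconds × bytes_per_sample × channels.
sample_rate = 98,960,400 / (748 × 3 × 1) = 98,960,400 / 2,244 = 44,100 Hz.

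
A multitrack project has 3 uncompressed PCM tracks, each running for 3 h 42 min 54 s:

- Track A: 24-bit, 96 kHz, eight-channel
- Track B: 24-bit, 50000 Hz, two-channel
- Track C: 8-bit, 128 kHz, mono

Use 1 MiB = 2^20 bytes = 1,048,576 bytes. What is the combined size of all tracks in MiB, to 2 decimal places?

34845.13 MiB

3 h 42 min 54 s = 13,374 s.
Track A: 96,000 × 13,374 × 3 × 8 = 30,813,696,000 bytes.
Track B: 50,000 × 13,374 × 3 × 2 = 4,012,200,000 bytes.
Track C: 128,000 × 13,374 × 1 × 1 = 1,711,872,000 bytes.
Total = 36,537,768,000 bytes = 34845.13 MiB.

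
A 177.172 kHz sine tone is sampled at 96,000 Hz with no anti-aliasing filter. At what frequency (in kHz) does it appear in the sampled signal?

Nyquist = 96,000/2 = 48,000 Hz; 177,172 Hz exceeds it.
Alias = |177,172 − 2×96,000| = |177,172 − 192,000| = 14,828 Hz = 14.828 kHz.

14.828 kHz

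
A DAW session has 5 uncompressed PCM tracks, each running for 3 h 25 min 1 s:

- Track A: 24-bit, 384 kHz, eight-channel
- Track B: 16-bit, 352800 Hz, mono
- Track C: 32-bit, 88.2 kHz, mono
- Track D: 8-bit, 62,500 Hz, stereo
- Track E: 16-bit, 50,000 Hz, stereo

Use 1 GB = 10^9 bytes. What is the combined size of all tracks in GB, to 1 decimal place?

130.4 GB

3 h 25 min 1 s = 12,301 s.
Track A: 384,000 × 12,301 × 3 × 8 = 113,366,016,000 bytes.
Track B: 352,800 × 12,301 × 2 × 1 = 8,679,585,600 bytes.
Track C: 88,200 × 12,301 × 4 × 1 = 4,339,792,800 bytes.
Track D: 62,500 × 12,301 × 1 × 2 = 1,537,625,000 bytes.
Track E: 50,000 × 12,301 × 2 × 2 = 2,460,200,000 bytes.
Total = 130,383,219,400 bytes = 130.4 GB.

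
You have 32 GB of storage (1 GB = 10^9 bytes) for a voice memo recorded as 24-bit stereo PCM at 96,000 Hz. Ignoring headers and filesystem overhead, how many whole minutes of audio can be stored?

Uncompressed byte rate = 96,000 × 3 × 2 = 576,000 bytes/s.
Capacity = 32 × 1,000,000,000 = 32,000,000,000 bytes.
32,000,000,000 / 576,000 ≈ 55555.56 s → 925 minutes.

925 minutes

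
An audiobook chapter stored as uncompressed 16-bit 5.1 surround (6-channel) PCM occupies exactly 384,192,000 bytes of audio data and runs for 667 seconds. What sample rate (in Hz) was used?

48,000 Hz

Bytes = sample_rate × seconds × bytes_per_sample × channels.
sample_rate = 384,192,000 / (667 × 2 × 6) = 384,192,000 / 8,004 = 48,000 Hz.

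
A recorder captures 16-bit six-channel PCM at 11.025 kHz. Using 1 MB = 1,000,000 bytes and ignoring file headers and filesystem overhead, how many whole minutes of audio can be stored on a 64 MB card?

8 minutes

Uncompressed byte rate = 11,025 × 2 × 6 = 132,300 bytes/s.
Capacity = 64 × 1,000,000 = 64,000,000 bytes.
64,000,000 / 132,300 ≈ 483.75 s → 8 minutes.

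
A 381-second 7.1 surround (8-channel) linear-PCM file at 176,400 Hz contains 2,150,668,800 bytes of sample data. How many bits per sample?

32 bits

Bytes per sample = 2,150,668,800 / (176,400 × 381 × 8) = 2,150,668,800 / 537,667,200 = 4.
Bit depth = 4 × 8 = 32 bits.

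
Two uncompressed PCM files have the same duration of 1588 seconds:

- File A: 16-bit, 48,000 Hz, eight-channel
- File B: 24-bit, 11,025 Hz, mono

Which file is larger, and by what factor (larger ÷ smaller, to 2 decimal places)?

File A: 48,000 × 2 × 8 = 768,000 bytes/s.
File B: 11,025 × 3 × 1 = 33,075 bytes/s.
File A is larger; ratio = 1,219,584,000 / 52,523,100 = 23.22.

File A, by a factor of 23.22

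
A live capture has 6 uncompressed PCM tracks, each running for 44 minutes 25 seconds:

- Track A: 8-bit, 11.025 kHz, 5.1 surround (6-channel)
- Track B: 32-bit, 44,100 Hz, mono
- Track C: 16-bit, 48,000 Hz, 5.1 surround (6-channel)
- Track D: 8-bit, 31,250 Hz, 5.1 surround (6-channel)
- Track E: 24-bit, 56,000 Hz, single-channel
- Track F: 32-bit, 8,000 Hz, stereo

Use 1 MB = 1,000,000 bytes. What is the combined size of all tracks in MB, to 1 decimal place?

44 minutes 25 seconds = 2,665 s.
Track A: 11,025 × 2,665 × 1 × 6 = 176,289,750 bytes.
Track B: 44,100 × 2,665 × 4 × 1 = 470,106,000 bytes.
Track C: 48,000 × 2,665 × 2 × 6 = 1,535,040,000 bytes.
Track D: 31,250 × 2,665 × 1 × 6 = 499,687,500 bytes.
Track E: 56,000 × 2,665 × 3 × 1 = 447,720,000 bytes.
Track F: 8,000 × 2,665 × 4 × 2 = 170,560,000 bytes.
Total = 3,299,403,250 bytes = 3299.4 MB.

3299.4 MB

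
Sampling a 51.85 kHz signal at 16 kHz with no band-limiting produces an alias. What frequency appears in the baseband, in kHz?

3.85 kHz

Nyquist = 16,000/2 = 8,000 Hz; 51,850 Hz exceeds it.
Alias = |51,850 − 3×16,000| = |51,850 − 48,000| = 3,850 Hz = 3.85 kHz.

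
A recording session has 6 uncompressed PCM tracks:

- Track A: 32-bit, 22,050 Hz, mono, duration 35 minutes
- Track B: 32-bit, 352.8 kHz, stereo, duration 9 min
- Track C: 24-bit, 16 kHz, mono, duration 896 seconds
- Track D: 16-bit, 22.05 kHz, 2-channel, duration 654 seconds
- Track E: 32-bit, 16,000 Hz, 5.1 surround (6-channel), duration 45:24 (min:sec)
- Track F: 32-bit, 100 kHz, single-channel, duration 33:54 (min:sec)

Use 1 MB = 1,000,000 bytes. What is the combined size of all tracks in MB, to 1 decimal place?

3669.6 MB

Track A: 35 minutes = 2,100 s; 22,050 × 2,100 × 4 × 1 = 185,220,000 bytes.
Track B: 9 min = 540 s; 352,800 × 540 × 4 × 2 = 1,524,096,000 bytes.
Track C: 16,000 × 896 × 3 × 1 = 43,008,000 bytes.
Track D: 22,050 × 654 × 2 × 2 = 57,682,800 bytes.
Track E: 45:24 (min:sec) = 2,724 s; 16,000 × 2,724 × 4 × 6 = 1,046,016,000 bytes.
Track F: 33:54 (min:sec) = 2,034 s; 100,000 × 2,034 × 4 × 1 = 813,600,000 bytes.
Total = 3,669,622,800 bytes = 3669.6 MB.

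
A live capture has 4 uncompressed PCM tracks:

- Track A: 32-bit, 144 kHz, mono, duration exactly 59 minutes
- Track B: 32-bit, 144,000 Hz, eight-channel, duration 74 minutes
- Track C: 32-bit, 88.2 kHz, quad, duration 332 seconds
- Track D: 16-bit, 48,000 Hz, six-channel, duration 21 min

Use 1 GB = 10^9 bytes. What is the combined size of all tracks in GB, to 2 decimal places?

Track A: exactly 59 minutes = 3,540 s; 144,000 × 3,540 × 4 × 1 = 2,039,040,000 bytes.
Track B: 74 minutes = 4,440 s; 144,000 × 4,440 × 4 × 8 = 20,459,520,000 bytes.
Track C: 88,200 × 332 × 4 × 4 = 468,518,400 bytes.
Track D: 21 min = 1,260 s; 48,000 × 1,260 × 2 × 6 = 725,760,000 bytes.
Total = 23,692,838,400 bytes = 23.69 GB.

23.69 GB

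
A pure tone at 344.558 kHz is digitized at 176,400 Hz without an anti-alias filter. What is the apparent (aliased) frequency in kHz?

Nyquist = 176,400/2 = 88,200 Hz; 344,558 Hz exceeds it.
Alias = |344,558 − 2×176,400| = |344,558 − 352,800| = 8,242 Hz = 8.242 kHz.

8.242 kHz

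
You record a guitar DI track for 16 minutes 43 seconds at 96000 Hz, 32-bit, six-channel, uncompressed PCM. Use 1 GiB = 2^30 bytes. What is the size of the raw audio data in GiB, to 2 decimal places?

Duration = 16 minutes 43 seconds = 1,003 s.
Bytes = 96,000 samples/s × 1,003 s × 4 bytes/sample × 6 ch = 2,310,912,000 bytes.
2,310,912,000 / 1,073,741,824 = 2.15 GiB.

2.15 GiB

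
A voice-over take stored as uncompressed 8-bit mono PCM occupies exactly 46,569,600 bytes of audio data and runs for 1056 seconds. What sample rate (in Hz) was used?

Bytes = sample_rate × seconds × bytes_per_sample × channels.
sample_rate = 46,569,600 / (1,056 × 1 × 1) = 46,569,600 / 1,056 = 44,100 Hz.

44,100 Hz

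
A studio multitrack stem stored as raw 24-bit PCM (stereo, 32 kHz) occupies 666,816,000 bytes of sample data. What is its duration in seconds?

Byte rate = 32,000 × 3 × 2 = 192,000 bytes/s.
Duration = 666,816,000 / 192,000 = 3,473 s.

3,473 seconds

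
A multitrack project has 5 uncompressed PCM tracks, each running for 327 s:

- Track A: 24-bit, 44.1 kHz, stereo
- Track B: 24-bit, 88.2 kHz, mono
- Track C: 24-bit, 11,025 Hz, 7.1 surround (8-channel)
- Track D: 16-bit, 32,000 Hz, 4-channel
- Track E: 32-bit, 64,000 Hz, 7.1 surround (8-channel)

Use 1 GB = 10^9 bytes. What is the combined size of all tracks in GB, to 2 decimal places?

Track A: 44,100 × 327 × 3 × 2 = 86,524,200 bytes.
Track B: 88,200 × 327 × 3 × 1 = 86,524,200 bytes.
Track C: 11,025 × 327 × 3 × 8 = 86,524,200 bytes.
Track D: 32,000 × 327 × 2 × 4 = 83,712,000 bytes.
Track E: 64,000 × 327 × 4 × 8 = 669,696,000 bytes.
Total = 1,012,980,600 bytes = 1.01 GB.

1.01 GB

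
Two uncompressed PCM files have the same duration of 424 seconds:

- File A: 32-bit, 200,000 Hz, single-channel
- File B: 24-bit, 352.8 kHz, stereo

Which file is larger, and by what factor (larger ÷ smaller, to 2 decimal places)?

File A: 200,000 × 4 × 1 = 800,000 bytes/s.
File B: 352,800 × 3 × 2 = 2,116,800 bytes/s.
File B is larger; ratio = 897,523,200 / 339,200,000 = 2.65.

File B, by a factor of 2.65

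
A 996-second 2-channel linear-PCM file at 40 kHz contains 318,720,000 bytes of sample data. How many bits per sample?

32 bits

Bytes per sample = 318,720,000 / (40,000 × 996 × 2) = 318,720,000 / 79,680,000 = 4.
Bit depth = 4 × 8 = 32 bits.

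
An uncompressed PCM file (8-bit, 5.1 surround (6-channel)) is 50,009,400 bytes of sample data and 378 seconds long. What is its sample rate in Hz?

22,050 Hz

Bytes = sample_rate × seconds × bytes_per_sample × channels.
sample_rate = 50,009,400 / (378 × 1 × 6) = 50,009,400 / 2,268 = 22,050 Hz.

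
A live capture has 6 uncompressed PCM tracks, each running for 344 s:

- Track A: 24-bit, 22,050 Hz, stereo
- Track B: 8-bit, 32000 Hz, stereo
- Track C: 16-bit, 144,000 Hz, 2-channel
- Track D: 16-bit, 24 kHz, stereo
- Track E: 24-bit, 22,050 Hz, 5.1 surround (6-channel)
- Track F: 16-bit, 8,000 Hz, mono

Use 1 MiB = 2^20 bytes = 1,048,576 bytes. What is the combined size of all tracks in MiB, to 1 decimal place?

420.3 MiB

Track A: 22,050 × 344 × 3 × 2 = 45,511,200 bytes.
Track B: 32,000 × 344 × 1 × 2 = 22,016,000 bytes.
Track C: 144,000 × 344 × 2 × 2 = 198,144,000 bytes.
Track D: 24,000 × 344 × 2 × 2 = 33,024,000 bytes.
Track E: 22,050 × 344 × 3 × 6 = 136,533,600 bytes.
Track F: 8,000 × 344 × 2 × 1 = 5,504,000 bytes.
Total = 440,732,800 bytes = 420.3 MiB.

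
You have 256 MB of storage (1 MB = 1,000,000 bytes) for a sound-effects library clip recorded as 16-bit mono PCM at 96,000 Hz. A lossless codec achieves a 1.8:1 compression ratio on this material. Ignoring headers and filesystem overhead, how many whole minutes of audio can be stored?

40 minutes

Uncompressed byte rate = 96,000 × 2 × 1 = 192,000 bytes/s.
After 1.8:1 compression, effective rate ≈ 106666.67 bytes/s.
Capacity = 256 × 1,000,000 = 256,000,000 bytes.
256,000,000 / effective rate ≈ 2400 s → 40 minutes.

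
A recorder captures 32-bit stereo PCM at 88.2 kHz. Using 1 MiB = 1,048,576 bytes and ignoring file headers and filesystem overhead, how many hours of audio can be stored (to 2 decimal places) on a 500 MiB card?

Uncompressed byte rate = 88,200 × 4 × 2 = 705,600 bytes/s.
Capacity = 500 × 1,048,576 = 524,288,000 bytes.
524,288,000 / 705,600 ≈ 743.04 s → 0.21 hours.

0.21 hours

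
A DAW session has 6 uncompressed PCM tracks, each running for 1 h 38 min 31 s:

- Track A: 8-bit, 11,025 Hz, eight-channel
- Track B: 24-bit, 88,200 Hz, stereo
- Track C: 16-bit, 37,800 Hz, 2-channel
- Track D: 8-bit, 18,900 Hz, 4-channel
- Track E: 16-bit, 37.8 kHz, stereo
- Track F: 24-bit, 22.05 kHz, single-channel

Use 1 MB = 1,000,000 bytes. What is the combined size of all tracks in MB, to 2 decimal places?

6274.82 MB

1 h 38 min 31 s = 5,911 s.
Track A: 11,025 × 5,911 × 1 × 8 = 521,350,200 bytes.
Track B: 88,200 × 5,911 × 3 × 2 = 3,128,101,200 bytes.
Track C: 37,800 × 5,911 × 2 × 2 = 893,743,200 bytes.
Track D: 18,900 × 5,911 × 1 × 4 = 446,871,600 bytes.
Track E: 37,800 × 5,911 × 2 × 2 = 893,743,200 bytes.
Track F: 22,050 × 5,911 × 3 × 1 = 391,012,650 bytes.
Total = 6,274,822,050 bytes = 6274.82 MB.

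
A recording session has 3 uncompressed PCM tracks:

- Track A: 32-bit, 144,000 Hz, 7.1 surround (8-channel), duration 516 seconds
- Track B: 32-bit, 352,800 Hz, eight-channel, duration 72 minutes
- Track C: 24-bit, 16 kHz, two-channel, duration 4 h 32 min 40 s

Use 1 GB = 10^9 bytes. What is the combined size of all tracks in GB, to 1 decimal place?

52.7 GB

Track A: 144,000 × 516 × 4 × 8 = 2,377,728,000 bytes.
Track B: 72 minutes = 4,320 s; 352,800 × 4,320 × 4 × 8 = 48,771,072,000 bytes.
Track C: 4 h 32 min 40 s = 16,360 s; 16,000 × 16,360 × 3 × 2 = 1,570,560,000 bytes.
Total = 52,719,360,000 bytes = 52.7 GB.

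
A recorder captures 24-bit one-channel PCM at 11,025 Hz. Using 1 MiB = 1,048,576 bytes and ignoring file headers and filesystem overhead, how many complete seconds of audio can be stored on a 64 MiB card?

Uncompressed byte rate = 11,025 × 3 × 1 = 33,075 bytes/s.
Capacity = 64 × 1,048,576 = 67,108,864 bytes.
67,108,864 / 33,075 ≈ 2028.99 s → 2,028 seconds.

2,028 seconds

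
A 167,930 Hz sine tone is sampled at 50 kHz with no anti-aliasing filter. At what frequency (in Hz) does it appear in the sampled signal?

Nyquist = 50,000/2 = 25,000 Hz; 167,930 Hz exceeds it.
Alias = |167,930 − 3×50,000| = |167,930 − 150,000| = 17,930 Hz.

17,930 Hz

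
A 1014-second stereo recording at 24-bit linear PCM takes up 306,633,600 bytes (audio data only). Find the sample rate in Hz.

Bytes = sample_rate × seconds × bytes_per_sample × channels.
sample_rate = 306,633,600 / (1,014 × 3 × 2) = 306,633,600 / 6,084 = 50,400 Hz.

50,400 Hz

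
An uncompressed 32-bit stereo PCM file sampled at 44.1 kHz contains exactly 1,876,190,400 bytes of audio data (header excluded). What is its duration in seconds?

Byte rate = 44,100 × 4 × 2 = 352,800 bytes/s.
Duration = 1,876,190,400 / 352,800 = 5,318 s.

5,318 seconds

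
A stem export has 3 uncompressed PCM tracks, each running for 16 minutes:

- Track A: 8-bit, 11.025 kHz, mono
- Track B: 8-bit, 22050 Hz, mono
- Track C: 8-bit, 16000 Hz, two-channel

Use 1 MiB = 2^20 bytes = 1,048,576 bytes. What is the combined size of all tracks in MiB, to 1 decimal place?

59.6 MiB

16 minutes = 960 s.
Track A: 11,025 × 960 × 1 × 1 = 10,584,000 bytes.
Track B: 22,050 × 960 × 1 × 1 = 21,168,000 bytes.
Track C: 16,000 × 960 × 1 × 2 = 30,720,000 bytes.
Total = 62,472,000 bytes = 59.6 MiB.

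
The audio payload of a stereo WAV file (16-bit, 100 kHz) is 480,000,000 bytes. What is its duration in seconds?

1,200 seconds

Byte rate = 100,000 × 2 × 2 = 400,000 bytes/s.
Duration = 480,000,000 / 400,000 = 1,200 s.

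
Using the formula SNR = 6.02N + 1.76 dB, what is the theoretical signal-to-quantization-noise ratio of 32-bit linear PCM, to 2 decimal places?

194.40 dB

6.02 × 32 + 1.76 = 194.40 dB.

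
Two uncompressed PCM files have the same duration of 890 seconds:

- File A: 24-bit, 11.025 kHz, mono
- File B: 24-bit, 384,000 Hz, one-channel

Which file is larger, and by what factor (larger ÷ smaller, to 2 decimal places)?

File A: 11,025 × 3 × 1 = 33,075 bytes/s.
File B: 384,000 × 3 × 1 = 1,152,000 bytes/s.
File B is larger; ratio = 1,025,280,000 / 29,436,750 = 34.83.

File B, by a factor of 34.83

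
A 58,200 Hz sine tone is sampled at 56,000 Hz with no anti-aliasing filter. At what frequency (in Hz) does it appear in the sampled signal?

2,200 Hz

Nyquist = 56,000/2 = 28,000 Hz; 58,200 Hz exceeds it.
Alias = |58,200 − 1×56,000| = |58,200 − 56,000| = 2,200 Hz.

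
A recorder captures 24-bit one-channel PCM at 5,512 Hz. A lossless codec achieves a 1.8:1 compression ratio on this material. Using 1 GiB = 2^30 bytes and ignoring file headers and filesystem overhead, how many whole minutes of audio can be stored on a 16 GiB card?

31,168 minutes

Uncompressed byte rate = 5,512 × 3 × 1 = 16,536 bytes/s.
After 1.8:1 compression, effective rate ≈ 9186.67 bytes/s.
Capacity = 16 × 1,073,741,824 = 17,179,869,184 bytes.
17,179,869,184 / effective rate ≈ 1870087.36 s → 31,168 minutes.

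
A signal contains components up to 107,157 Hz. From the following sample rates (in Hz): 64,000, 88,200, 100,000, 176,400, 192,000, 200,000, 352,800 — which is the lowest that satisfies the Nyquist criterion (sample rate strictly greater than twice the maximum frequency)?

Need sample rate > 2 × 107,157 = 214,314 Hz.
Lowest listed rate above 214,314 Hz is 352,800 Hz.

352,800 Hz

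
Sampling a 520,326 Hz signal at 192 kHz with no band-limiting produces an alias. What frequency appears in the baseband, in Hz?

55,674 Hz

Nyquist = 192,000/2 = 96,000 Hz; 520,326 Hz exceeds it.
Alias = |520,326 − 3×192,000| = |520,326 − 576,000| = 55,674 Hz.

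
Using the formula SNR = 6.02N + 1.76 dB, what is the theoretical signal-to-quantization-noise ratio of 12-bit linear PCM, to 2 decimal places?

74.00 dB

6.02 × 12 + 1.76 = 74.00 dB.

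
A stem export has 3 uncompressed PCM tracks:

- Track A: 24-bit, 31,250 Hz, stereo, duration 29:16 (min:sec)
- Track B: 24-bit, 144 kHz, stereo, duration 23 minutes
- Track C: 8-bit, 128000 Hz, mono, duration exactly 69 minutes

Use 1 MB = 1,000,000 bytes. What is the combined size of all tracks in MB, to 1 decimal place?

Track A: 29:16 (min:sec) = 1,756 s; 31,250 × 1,756 × 3 × 2 = 329,250,000 bytes.
Track B: 23 minutes = 1,380 s; 144,000 × 1,380 × 3 × 2 = 1,192,320,000 bytes.
Track C: exactly 69 minutes = 4,140 s; 128,000 × 4,140 × 1 × 1 = 529,920,000 bytes.
Total = 2,051,490,000 bytes = 2051.5 MB.

2051.5 MB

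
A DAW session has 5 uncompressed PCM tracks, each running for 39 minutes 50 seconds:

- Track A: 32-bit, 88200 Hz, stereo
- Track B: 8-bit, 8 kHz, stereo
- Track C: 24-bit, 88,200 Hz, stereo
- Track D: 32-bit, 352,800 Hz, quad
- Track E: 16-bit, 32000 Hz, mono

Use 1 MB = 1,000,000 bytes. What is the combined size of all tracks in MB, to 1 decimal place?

16633.4 MB

39 minutes 50 seconds = 2,390 s.
Track A: 88,200 × 2,390 × 4 × 2 = 1,686,384,000 bytes.
Track B: 8,000 × 2,390 × 1 × 2 = 38,240,000 bytes.
Track C: 88,200 × 2,390 × 3 × 2 = 1,264,788,000 bytes.
Track D: 352,800 × 2,390 × 4 × 4 = 13,491,072,000 bytes.
Track E: 32,000 × 2,390 × 2 × 1 = 152,960,000 bytes.
Total = 16,633,444,000 bytes = 16633.4 MB.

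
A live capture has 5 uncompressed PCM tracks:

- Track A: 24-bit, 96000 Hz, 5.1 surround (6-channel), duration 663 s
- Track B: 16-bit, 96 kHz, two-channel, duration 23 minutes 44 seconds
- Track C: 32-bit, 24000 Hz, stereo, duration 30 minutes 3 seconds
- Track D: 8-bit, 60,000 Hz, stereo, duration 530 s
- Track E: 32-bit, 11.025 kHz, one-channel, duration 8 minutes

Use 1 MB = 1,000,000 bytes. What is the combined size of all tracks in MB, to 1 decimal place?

2123.4 MB

Track A: 96,000 × 663 × 3 × 6 = 1,145,664,000 bytes.
Track B: 23 minutes 44 seconds = 1,424 s; 96,000 × 1,424 × 2 × 2 = 546,816,000 bytes.
Track C: 30 minutes 3 seconds = 1,803 s; 24,000 × 1,803 × 4 × 2 = 346,176,000 bytes.
Track D: 60,000 × 530 × 1 × 2 = 63,600,000 bytes.
Track E: 8 minutes = 480 s; 11,025 × 480 × 4 × 1 = 21,168,000 bytes.
Total = 2,123,424,000 bytes = 2123.4 MB.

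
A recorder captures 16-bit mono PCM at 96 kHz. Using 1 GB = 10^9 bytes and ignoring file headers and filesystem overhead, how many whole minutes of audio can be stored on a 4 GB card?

347 minutes

Uncompressed byte rate = 96,000 × 2 × 1 = 192,000 bytes/s.
Capacity = 4 × 1,000,000,000 = 4,000,000,000 bytes.
4,000,000,000 / 192,000 ≈ 20833.33 s → 347 minutes.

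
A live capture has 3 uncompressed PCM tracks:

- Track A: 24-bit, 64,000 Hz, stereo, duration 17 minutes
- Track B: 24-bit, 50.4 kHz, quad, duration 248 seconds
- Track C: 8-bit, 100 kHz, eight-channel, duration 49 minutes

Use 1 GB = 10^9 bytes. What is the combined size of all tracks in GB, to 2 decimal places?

2.89 GB

Track A: 17 minutes = 1,020 s; 64,000 × 1,020 × 3 × 2 = 391,680,000 bytes.
Track B: 50,400 × 248 × 3 × 4 = 149,990,400 bytes.
Track C: 49 minutes = 2,940 s; 100,000 × 2,940 × 1 × 8 = 2,352,000,000 bytes.
Total = 2,893,670,400 bytes = 2.89 GB.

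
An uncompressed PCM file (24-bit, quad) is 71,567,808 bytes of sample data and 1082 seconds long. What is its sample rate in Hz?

Bytes = sample_rate × seconds × bytes_per_sample × channels.
sample_rate = 71,567,808 / (1,082 × 3 × 4) = 71,567,808 / 12,984 = 5,512 Hz.

5,512 Hz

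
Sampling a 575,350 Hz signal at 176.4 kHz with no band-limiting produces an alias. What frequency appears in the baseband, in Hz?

Nyquist = 176,400/2 = 88,200 Hz; 575,350 Hz exceeds it.
Alias = |575,350 − 3×176,400| = |575,350 − 529,200| = 46,150 Hz.

46,150 Hz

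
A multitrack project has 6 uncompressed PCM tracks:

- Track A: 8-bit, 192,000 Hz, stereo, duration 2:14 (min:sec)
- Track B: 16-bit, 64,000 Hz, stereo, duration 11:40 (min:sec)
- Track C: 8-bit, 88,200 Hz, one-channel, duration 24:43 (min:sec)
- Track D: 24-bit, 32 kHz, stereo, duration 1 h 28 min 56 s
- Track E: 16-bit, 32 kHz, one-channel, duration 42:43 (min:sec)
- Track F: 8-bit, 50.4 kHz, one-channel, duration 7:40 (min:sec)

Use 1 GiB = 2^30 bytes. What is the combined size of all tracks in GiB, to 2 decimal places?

1.47 GiB

Track A: 2:14 (min:sec) = 134 s; 192,000 × 134 × 1 × 2 = 51,456,000 bytes.
Track B: 11:40 (min:sec) = 700 s; 64,000 × 700 × 2 × 2 = 179,200,000 bytes.
Track C: 24:43 (min:sec) = 1,483 s; 88,200 × 1,483 × 1 × 1 = 130,800,600 bytes.
Track D: 1 h 28 min 56 s = 5,336 s; 32,000 × 5,336 × 3 × 2 = 1,024,512,000 bytes.
Track E: 42:43 (min:sec) = 2,563 s; 32,000 × 2,563 × 2 × 1 = 164,032,000 bytes.
Track F: 7:40 (min:sec) = 460 s; 50,400 × 460 × 1 × 1 = 23,184,000 bytes.
Total = 1,573,184,600 bytes = 1.47 GiB.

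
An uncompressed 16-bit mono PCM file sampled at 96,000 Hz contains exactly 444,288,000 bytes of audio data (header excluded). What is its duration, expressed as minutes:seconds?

Byte rate = 96,000 × 2 × 1 = 192,000 bytes/s.
Duration = 444,288,000 / 192,000 = 2,314 s.
2,314 s = 38:34.

38:34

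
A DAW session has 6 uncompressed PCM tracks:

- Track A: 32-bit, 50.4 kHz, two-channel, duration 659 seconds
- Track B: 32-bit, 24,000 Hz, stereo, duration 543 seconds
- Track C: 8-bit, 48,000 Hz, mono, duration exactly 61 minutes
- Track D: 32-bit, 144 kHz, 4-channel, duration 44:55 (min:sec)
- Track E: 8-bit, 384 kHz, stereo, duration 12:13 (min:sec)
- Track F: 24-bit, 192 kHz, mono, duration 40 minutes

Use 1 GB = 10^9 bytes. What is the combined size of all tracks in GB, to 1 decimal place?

8.7 GB

Track A: 50,400 × 659 × 4 × 2 = 265,708,800 bytes.
Track B: 24,000 × 543 × 4 × 2 = 104,256,000 bytes.
Track C: exactly 61 minutes = 3,660 s; 48,000 × 3,660 × 1 × 1 = 175,680,000 bytes.
Track D: 44:55 (min:sec) = 2,695 s; 144,000 × 2,695 × 4 × 4 = 6,209,280,000 bytes.
Track E: 12:13 (min:sec) = 733 s; 384,000 × 733 × 1 × 2 = 562,944,000 bytes.
Track F: 40 minutes = 2,400 s; 192,000 × 2,400 × 3 × 1 = 1,382,400,000 bytes.
Total = 8,700,268,800 bytes = 8.7 GB.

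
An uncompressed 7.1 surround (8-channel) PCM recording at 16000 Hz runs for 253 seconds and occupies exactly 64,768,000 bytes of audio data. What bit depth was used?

16 bits

Bytes per sample = 64,768,000 / (16,000 × 253 × 8) = 64,768,000 / 32,384,000 = 2.
Bit depth = 2 × 8 = 16 bits.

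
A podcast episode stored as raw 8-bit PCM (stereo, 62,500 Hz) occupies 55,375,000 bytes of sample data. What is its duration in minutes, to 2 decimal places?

Byte rate = 62,500 × 1 × 2 = 125,000 bytes/s.
Duration = 55,375,000 / 125,000 = 443 s.
443 s / 60 = 7.38 minutes.

7.38 minutes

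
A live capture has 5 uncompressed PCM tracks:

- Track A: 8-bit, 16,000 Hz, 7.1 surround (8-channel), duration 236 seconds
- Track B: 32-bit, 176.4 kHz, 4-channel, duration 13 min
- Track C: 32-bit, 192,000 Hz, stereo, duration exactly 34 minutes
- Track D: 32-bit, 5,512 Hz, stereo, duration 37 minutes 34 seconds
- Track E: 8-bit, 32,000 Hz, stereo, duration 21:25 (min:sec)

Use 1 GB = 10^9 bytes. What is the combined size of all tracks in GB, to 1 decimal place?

5.5 GB

Track A: 16,000 × 236 × 1 × 8 = 30,208,000 bytes.
Track B: 13 min = 780 s; 176,400 × 780 × 4 × 4 = 2,201,472,000 bytes.
Track C: exactly 34 minutes = 2,040 s; 192,000 × 2,040 × 4 × 2 = 3,133,440,000 bytes.
Track D: 37 minutes 34 seconds = 2,254 s; 5,512 × 2,254 × 4 × 2 = 99,392,384 bytes.
Track E: 21:25 (min:sec) = 1,285 s; 32,000 × 1,285 × 1 × 2 = 82,240,000 bytes.
Total = 5,546,752,384 bytes = 5.5 GB.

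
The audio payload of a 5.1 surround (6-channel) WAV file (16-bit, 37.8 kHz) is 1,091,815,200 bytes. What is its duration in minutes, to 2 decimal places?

40.12 minutes

Byte rate = 37,800 × 2 × 6 = 453,600 bytes/s.
Duration = 1,091,815,200 / 453,600 = 2,407 s.
2,407 s / 60 = 40.12 minutes.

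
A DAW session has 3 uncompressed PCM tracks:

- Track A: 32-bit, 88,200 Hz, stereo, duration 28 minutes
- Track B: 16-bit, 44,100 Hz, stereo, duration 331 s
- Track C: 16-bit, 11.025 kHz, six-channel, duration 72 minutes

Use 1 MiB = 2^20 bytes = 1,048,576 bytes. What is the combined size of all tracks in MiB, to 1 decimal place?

1731.2 MiB

Track A: 28 minutes = 1,680 s; 88,200 × 1,680 × 4 × 2 = 1,185,408,000 bytes.
Track B: 44,100 × 331 × 2 × 2 = 58,388,400 bytes.
Track C: 72 minutes = 4,320 s; 11,025 × 4,320 × 2 × 6 = 571,536,000 bytes.
Total = 1,815,332,400 bytes = 1731.2 MiB.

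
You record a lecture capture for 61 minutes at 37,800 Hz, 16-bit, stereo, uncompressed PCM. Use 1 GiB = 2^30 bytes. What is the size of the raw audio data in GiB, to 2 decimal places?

0.52 GiB

Duration = 61 minutes = 3,660 s.
Bytes = 37,800 samples/s × 3,660 s × 2 bytes/sample × 2 ch = 553,392,000 bytes.
553,392,000 / 1,073,741,824 = 0.52 GiB.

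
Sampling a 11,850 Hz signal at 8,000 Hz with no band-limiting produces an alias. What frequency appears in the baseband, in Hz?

Nyquist = 8,000/2 = 4,000 Hz; 11,850 Hz exceeds it.
Alias = |11,850 − 1×8,000| = |11,850 − 8,000| = 3,850 Hz.

3,850 Hz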